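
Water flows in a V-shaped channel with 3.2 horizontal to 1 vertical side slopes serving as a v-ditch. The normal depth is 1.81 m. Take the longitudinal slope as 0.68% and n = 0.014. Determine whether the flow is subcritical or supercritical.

supercritical

For a triangular section with side slope z = 3.2: A = zy² = 3.2×1.81² = 10.48 m²; P = 2y√(1+z²) = 2×1.81×3.353 = 12.14 m.
Hydraulic radius R = A/P = 10.48/12.14 = 0.8638 m.
V = (1/n) R^(2/3) √S = (1/0.014) × 0.8638^(2/3) × √0.0068 = 5.342 m/s. Hydraulic depth D_h = A/T = 10.48/11.58 = 0.905 m.
Froude number Fr = V/√(g·D_h) = 5.342/√(9.81×0.905) = 1.79, which is greater than 1, so the flow is supercritical.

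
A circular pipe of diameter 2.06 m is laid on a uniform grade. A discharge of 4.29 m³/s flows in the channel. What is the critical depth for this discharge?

y_c = 0.983 m

At critical depth, Q² T / (g A³) = 1, i.e. A³/T = Q²/g = 4.29²/9.81 = 1.876.
At y = 1.13 m: A³/T = 3.2 — high.
At y = 0.828 m: A³/T = 0.9739 — low.
At y = 0.983 m: A³/T = 1.879 — close enough.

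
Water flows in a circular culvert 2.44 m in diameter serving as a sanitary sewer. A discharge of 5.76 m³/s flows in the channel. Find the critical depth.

y_c = 1.09 m

At critical depth, Q² T / (g A³) = 1, i.e. A³/T = Q²/g = 5.76²/9.81 = 3.382.
Try y = 0.898 m: A³/T = 1.618 — too small.
Try y = 1.09 m: A³/T = 3.404 — ≈ 3.382.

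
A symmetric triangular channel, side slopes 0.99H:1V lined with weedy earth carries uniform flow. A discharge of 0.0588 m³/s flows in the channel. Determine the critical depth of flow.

y_c = 0.235 m

At critical depth, Q² T / (g A³) = 1, i.e. A³/T = Q²/g = 0.0588²/9.81 = 0.0003524.
At y = 0.172 m: A³/T = 0.00007377 — low.
At y = 0.235 m: A³/T = 0.0003512 — close enough.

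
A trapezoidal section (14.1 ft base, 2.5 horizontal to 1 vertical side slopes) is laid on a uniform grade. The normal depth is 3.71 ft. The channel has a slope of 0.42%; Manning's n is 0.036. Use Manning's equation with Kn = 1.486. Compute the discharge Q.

Q = 432 ft³/s

With bottom width b = 14.1 ft and side slope z = 2.5: A = (b + zy)y = (14.1 + 2.5×3.71)×3.71 = 86.72 ft²; P = b + 2y√(1+z²) = 14.1 + 2×3.71×2.693 = 34.08 ft.
Hydraulic radius R = A/P = 86.72/34.08 = 2.545 ft.
Manning's equation: Q = (1.486/n) A R^(2/3) S^(1/2) = (1.486/0.036) × 86.72 × 2.545^(2/3) × 0.0042^(1/2) = 432 ft³/s.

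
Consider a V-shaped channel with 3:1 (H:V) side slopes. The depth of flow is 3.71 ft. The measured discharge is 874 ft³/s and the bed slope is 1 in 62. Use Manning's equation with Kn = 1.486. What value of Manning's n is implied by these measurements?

n = 0.013

For a triangular section with side slope z = 3: A = zy² = 3×3.71² = 41.29 ft²; P = 2y√(1+z²) = 2×3.71×3.162 = 23.46 ft.
Hydraulic radius R = A/P = 41.29/23.46 = 1.76 ft.
Rearranging Manning's equation: n = (1.486/Q) A R^(2/3) S^(1/2) = (1.486/874) × 41.29 × 1.76^(2/3) × √0.01613 = 0.013.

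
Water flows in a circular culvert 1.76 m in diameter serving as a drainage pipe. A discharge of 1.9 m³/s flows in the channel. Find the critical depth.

At critical depth, Q² T / (g A³) = 1, i.e. A³/T = Q²/g = 1.9²/9.81 = 0.368.
Try y = 0.763 m: A³/T = 0.5926 — too large.
Try y = 0.674 m: A³/T = 0.3681 — matches.

y_c = 0.674 m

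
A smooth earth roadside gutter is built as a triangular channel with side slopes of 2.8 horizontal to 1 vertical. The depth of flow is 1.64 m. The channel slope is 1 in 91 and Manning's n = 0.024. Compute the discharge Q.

Q = 27.7 m³/s

For a triangular section with side slope z = 2.8: A = zy² = 2.8×1.64² = 7.531 m²; P = 2y√(1+z²) = 2×1.64×2.973 = 9.752 m.
Hydraulic radius R = A/P = 7.531/9.752 = 0.7722 m.
Manning's equation: Q = (1/n) A R^(2/3) S^(1/2) = (1/0.024) × 7.531 × 0.7722^(2/3) × 0.01099^(1/2) = 27.7 m³/s.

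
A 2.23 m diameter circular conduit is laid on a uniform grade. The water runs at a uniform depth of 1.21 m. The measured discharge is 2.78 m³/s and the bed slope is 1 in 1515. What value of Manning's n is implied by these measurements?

n = 0.014

For a circular section of diameter D = 2.23 m at depth y = 1.21 m, the central angle is θ = 2 arccos(1 − 2y/D) = 3.312 rad. Then A = (D²/8)(θ − sin θ) = 2.164 m² and P = Dθ/2 = 3.693 m.
Hydraulic radius R = A/P = 2.164/3.693 = 0.5861 m.
Rearranging Manning's equation: n = (1/Q) A R^(2/3) S^(1/2) = (1/2.78) × 2.164 × 0.5861^(2/3) × √0.0006601 = 0.014.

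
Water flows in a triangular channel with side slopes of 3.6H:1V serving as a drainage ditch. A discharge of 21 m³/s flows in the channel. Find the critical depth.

y_c = 1.47 m

At critical depth, Q² T / (g A³) = 1, i.e. A³/T = Q²/g = 21²/9.81 = 44.95.
Trying y = 1.88 m: A³/T = 152.2 — over.
Trying y = 1.24 m: A³/T = 19 — short.
Trying y = 1.47 m: A³/T = 44.48 — close enough.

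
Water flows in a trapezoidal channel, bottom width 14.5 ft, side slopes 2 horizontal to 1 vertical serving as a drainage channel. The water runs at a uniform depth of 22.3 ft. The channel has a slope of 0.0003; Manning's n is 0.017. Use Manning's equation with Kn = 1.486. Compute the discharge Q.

Q = 10200 ft³/s

With bottom width b = 14.5 ft and side slope z = 2: A = (b + zy)y = (14.5 + 2×22.3)×22.3 = 1318 ft²; P = b + 2y√(1+z²) = 14.5 + 2×22.3×2.236 = 114.2 ft.
Hydraulic radius R = A/P = 1318/114.2 = 11.54 ft.
Manning's equation: Q = (1.486/n) A R^(2/3) S^(1/2) = (1.486/0.017) × 1318 × 11.54^(2/3) × 0.0003^(1/2) = 10200 ft³/s.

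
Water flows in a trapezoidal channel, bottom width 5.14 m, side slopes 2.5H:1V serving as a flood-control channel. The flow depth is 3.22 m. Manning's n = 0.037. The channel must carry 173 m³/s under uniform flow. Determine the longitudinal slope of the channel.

S = 0.00973

With bottom width b = 5.14 m and side slope z = 2.5: A = (b + zy)y = (5.14 + 2.5×3.22)×3.22 = 42.47 m²; P = b + 2y√(1+z²) = 5.14 + 2×3.22×2.693 = 22.48 m.
Hydraulic radius R = A/P = 42.47/22.48 = 1.889 m.
From Manning's equation, S = [nQ / (1 A R^(2/3))]² = [0.037 × 173 / (1 × 42.47 × 1.889^(2/3))]² = 0.00973.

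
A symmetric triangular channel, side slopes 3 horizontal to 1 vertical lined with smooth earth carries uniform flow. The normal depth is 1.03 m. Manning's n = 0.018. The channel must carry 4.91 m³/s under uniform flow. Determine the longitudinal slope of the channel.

S = 0.002

For a triangular section with side slope z = 3: A = zy² = 3×1.03² = 3.183 m²; P = 2y√(1+z²) = 2×1.03×3.162 = 6.514 m.
Hydraulic radius R = A/P = 3.183/6.514 = 0.4886 m.
From Manning's equation, S = [nQ / (1 A R^(2/3))]² = [0.018 × 4.91 / (1 × 3.183 × 0.4886^(2/3))]² = 0.002.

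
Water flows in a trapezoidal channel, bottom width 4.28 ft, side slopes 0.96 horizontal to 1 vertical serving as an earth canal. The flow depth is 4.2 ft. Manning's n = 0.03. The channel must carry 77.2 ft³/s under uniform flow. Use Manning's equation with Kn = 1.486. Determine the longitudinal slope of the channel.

S = 0.0007

With bottom width b = 4.28 ft and side slope z = 0.96: A = (b + zy)y = (4.28 + 0.96×4.2)×4.2 = 34.91 ft²; P = b + 2y√(1+z²) = 4.28 + 2×4.2×1.386 = 15.92 ft.
Hydraulic radius R = A/P = 34.91/15.92 = 2.192 ft.
From Manning's equation, S = [nQ / (1.486 A R^(2/3))]² = [0.03 × 77.2 / (1.486 × 34.91 × 2.192^(2/3))]² = 0.0007.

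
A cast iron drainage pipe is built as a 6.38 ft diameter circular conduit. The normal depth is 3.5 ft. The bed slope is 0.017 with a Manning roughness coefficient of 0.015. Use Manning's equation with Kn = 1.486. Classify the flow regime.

supercritical

For a circular section of diameter D = 6.38 ft at depth y = 3.5 ft, the central angle is θ = 2 arccos(1 − 2y/D) = 3.336 rad. Then A = (D²/8)(θ − sin θ) = 17.96 ft² and P = Dθ/2 = 10.64 ft.
Hydraulic radius R = A/P = 17.96/10.64 = 1.687 ft.
V = (1.486/n) R^(2/3) √S = (1.486/0.015) × 1.687^(2/3) × √0.017 = 18.31 ft/s. Hydraulic depth D_h = A/T = 17.96/6.35 = 2.828 ft.
Froude number Fr = V/√(g·D_h) = 18.31/√(32.2×2.828) = 1.92, which is greater than 1, so the flow is supercritical.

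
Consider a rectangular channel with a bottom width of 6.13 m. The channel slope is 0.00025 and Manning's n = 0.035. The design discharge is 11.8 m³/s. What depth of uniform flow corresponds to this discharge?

y_n = 3.17 m

Manning's equation rearranged: A R^(2/3) = nQ / (1·√S) = 0.035 × 11.8 / (√0.00025) = 26.12.
Try y = 3.92 m: A R^(2/3) = 34.5 — high.
Try y = 2.41 m: A R^(2/3) = 18.04 — low.
Try y = 3.17 m: A R^(2/3) = 26.12 — matches.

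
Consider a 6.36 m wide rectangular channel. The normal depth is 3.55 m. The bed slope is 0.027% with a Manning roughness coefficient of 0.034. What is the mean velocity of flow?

V = 0.682 m/s

Flow area A = b·y = 6.36 × 3.55 = 22.58 m². Wetted perimeter P = b + 2y = 6.36 + 2×3.55 = 13.46 m.
Hydraulic radius R = A/P = 22.58/13.46 = 1.677 m.
From Manning's equation, V = (1/n) R^(2/3) S^(1/2) = (1/0.034) × 1.677^(2/3) × 0.00027^(1/2) = 0.682 m/s.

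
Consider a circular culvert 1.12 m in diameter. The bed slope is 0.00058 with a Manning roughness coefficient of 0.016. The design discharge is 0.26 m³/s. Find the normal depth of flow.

Manning's equation rearranged: A R^(2/3) = nQ / (1·√S) = 0.016 × 0.26 / (√0.00058) = 0.1727.
Try y = 0.402 m: A R^(2/3) = 0.1162 — short.
Try y = 0.542 m: A R^(2/3) = 0.1994 — over.
Try y = 0.499 m: A R^(2/3) = 0.1726 — close enough.

y_n = 0.499 m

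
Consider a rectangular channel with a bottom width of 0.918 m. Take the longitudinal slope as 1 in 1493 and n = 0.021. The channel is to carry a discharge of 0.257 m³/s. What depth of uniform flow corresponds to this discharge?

Manning's equation rearranged: A R^(2/3) = nQ / (1·√S) = 0.021 × 0.257 / (√0.0006698) = 0.2085.
At y = 0.476 m: A R^(2/3) = 0.1658 — low.
At y = 0.634 m: A R^(2/3) = 0.2409 — high.
At y = 0.567 m: A R^(2/3) = 0.2086 — matches.

y_n = 0.567 m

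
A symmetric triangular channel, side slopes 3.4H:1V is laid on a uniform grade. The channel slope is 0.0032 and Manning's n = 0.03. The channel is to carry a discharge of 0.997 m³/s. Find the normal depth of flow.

Manning's equation rearranged: A R^(2/3) = nQ / (1·√S) = 0.03 × 0.997 / (√0.0032) = 0.5287.
Trying y = 0.425 m: A R^(2/3) = 0.2127 — too small.
Trying y = 0.598 m: A R^(2/3) = 0.5288 — ≈ 0.5287.

y_n = 0.598 m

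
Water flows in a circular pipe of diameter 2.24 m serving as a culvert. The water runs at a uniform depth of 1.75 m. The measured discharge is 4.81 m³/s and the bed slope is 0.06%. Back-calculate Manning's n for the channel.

For a circular section of diameter D = 2.24 m at depth y = 1.75 m, the central angle is θ = 2 arccos(1 − 2y/D) = 4.336 rad. Then A = (D²/8)(θ − sin θ) = 3.303 m² and P = Dθ/2 = 4.857 m.
Hydraulic radius R = A/P = 3.303/4.857 = 0.6801 m.
Rearranging Manning's equation: n = (1/Q) A R^(2/3) S^(1/2) = (1/4.81) × 3.303 × 0.6801^(2/3) × √0.0006 = 0.013.

n = 0.013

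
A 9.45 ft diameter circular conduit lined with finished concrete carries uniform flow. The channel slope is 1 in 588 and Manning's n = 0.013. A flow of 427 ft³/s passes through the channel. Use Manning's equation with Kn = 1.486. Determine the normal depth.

y_n = 5.98 ft

Manning's equation rearranged: A R^(2/3) = nQ / (1.486·√S) = 0.013 × 427 / (1.486 × √0.001701) = 90.58.
At y = 4.88 ft: A R^(2/3) = 65.68 — short.
At y = 5.98 ft: A R^(2/3) = 90.53 — close enough.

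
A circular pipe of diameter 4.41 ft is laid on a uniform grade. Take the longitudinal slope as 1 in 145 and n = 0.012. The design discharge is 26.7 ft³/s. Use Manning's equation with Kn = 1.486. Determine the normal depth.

Manning's equation rearranged: A R^(2/3) = nQ / (1.486·√S) = 0.012 × 26.7 / (1.486 × √0.006897) = 2.596.
Try y = 1.38 ft: A R^(2/3) = 3.463 — too large.
Try y = 1.04 ft: A R^(2/3) = 1.988 — too small.
Try y = 1.19 ft: A R^(2/3) = 2.596 — close enough.

y_n = 1.19 ft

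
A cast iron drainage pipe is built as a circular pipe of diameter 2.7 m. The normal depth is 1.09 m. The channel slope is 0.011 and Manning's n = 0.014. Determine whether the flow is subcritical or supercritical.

For a circular section of diameter D = 2.7 m at depth y = 1.09 m, the central angle is θ = 2 arccos(1 − 2y/D) = 2.754 rad. Then A = (D²/8)(θ − sin θ) = 2.165 m² and P = Dθ/2 = 3.718 m.
Hydraulic radius R = A/P = 2.165/3.718 = 0.5824 m.
V = (1/n) R^(2/3) √S = (1/0.014) × 0.5824^(2/3) × √0.011 = 5.224 m/s. Hydraulic depth D_h = A/T = 2.165/2.649 = 0.8172 m.
Froude number Fr = V/√(g·D_h) = 5.224/√(9.81×0.8172) = 1.85, which is greater than 1, so the flow is supercritical.

supercritical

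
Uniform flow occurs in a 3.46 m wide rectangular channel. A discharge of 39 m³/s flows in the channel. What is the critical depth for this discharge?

y_c = 2.35 m

For a rectangular channel, critical depth y_c = (q²/g)^(1/3) where q = Q/b = 39/3.46 = 11.27 m²/s.
So y_c = (11.27²/9.81)^(1/3) = 2.35 m.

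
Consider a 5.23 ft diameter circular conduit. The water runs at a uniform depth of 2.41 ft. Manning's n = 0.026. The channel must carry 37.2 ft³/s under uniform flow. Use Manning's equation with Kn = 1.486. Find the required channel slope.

For a circular section of diameter D = 5.23 ft at depth y = 2.41 ft, the central angle is θ = 2 arccos(1 − 2y/D) = 2.985 rad. Then A = (D²/8)(θ − sin θ) = 9.67 ft² and P = Dθ/2 = 7.805 ft.
Hydraulic radius R = A/P = 9.67/7.805 = 1.239 ft.
From Manning's equation, S = [nQ / (1.486 A R^(2/3))]² = [0.026 × 37.2 / (1.486 × 9.67 × 1.239^(2/3))]² = 0.0034.

S = 0.0034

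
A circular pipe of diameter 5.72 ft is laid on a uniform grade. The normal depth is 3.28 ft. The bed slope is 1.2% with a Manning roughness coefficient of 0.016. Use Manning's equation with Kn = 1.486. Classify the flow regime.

For a circular section of diameter D = 5.72 ft at depth y = 3.28 ft, the central angle is θ = 2 arccos(1 − 2y/D) = 3.436 rad. Then A = (D²/8)(θ − sin θ) = 15.24 ft² and P = Dθ/2 = 9.828 ft.
Hydraulic radius R = A/P = 15.24/9.828 = 1.551 ft.
V = (1.486/n) R^(2/3) √S = (1.486/0.016) × 1.551^(2/3) × √0.012 = 13.63 ft/s. Hydraulic depth D_h = A/T = 15.24/5.658 = 2.694 ft.
Froude number Fr = V/√(g·D_h) = 13.63/√(32.2×2.694) = 1.46, which is greater than 1, so the flow is supercritical.

supercritical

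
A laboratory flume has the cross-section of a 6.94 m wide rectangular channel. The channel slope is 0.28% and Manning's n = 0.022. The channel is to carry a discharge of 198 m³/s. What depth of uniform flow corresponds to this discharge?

Manning's equation rearranged: A R^(2/3) = nQ / (1·√S) = 0.022 × 198 / (√0.0028) = 82.32.
Trying y = 8.43 m: A R^(2/3) = 106.6 — too large.
Trying y = 5.3 m: A R^(2/3) = 60.26 — too small.
Trying y = 6.81 m: A R^(2/3) = 82.32 — close enough.

y_n = 6.81 m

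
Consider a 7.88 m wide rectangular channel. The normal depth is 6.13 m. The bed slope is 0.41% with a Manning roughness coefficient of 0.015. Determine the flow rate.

Q = 369 m³/s

Flow area A = b·y = 7.88 × 6.13 = 48.3 m². Wetted perimeter P = b + 2y = 7.88 + 2×6.13 = 20.14 m.
Hydraulic radius R = A/P = 48.3/20.14 = 2.398 m.
Manning's equation: Q = (1/n) A R^(2/3) S^(1/2) = (1/0.015) × 48.3 × 2.398^(2/3) × 0.0041^(1/2) = 369 m³/s.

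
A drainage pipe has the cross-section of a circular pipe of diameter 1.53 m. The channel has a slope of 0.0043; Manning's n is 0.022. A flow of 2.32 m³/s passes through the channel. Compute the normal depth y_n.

Manning's equation rearranged: A R^(2/3) = nQ / (1·√S) = 0.022 × 2.32 / (√0.0043) = 0.7784.
At y = 0.842 m: A R^(2/3) = 0.568 — too small.
At y = 1.13 m: A R^(2/3) = 0.8675 — too large.
At y = 1.04 m: A R^(2/3) = 0.78 — close enough.

y_n = 1.04 m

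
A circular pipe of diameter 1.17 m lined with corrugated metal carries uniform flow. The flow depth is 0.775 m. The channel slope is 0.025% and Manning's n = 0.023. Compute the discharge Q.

Q = 0.253 m³/s

For a circular section of diameter D = 1.17 m at depth y = 0.775 m, the central angle is θ = 2 arccos(1 − 2y/D) = 3.803 rad. Then A = (D²/8)(θ − sin θ) = 0.7559 m² and P = Dθ/2 = 2.225 m.
Hydraulic radius R = A/P = 0.7559/2.225 = 0.3398 m.
Manning's equation: Q = (1/n) A R^(2/3) S^(1/2) = (1/0.023) × 0.7559 × 0.3398^(2/3) × 0.00025^(1/2) = 0.253 m³/s.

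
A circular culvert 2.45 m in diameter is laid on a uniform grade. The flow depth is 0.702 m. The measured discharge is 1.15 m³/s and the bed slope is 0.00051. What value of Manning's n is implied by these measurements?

For a circular section of diameter D = 2.45 m at depth y = 0.702 m, the central angle is θ = 2 arccos(1 − 2y/D) = 2.259 rad. Then A = (D²/8)(θ − sin θ) = 1.116 m² and P = Dθ/2 = 2.768 m.
Hydraulic radius R = A/P = 1.116/2.768 = 0.4032 m.
Rearranging Manning's equation: n = (1/Q) A R^(2/3) S^(1/2) = (1/1.15) × 1.116 × 0.4032^(2/3) × √0.00051 = 0.012.

n = 0.012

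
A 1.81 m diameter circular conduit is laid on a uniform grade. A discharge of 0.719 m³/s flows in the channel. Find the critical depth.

y_c = 0.405 m

At critical depth, Q² T / (g A³) = 1, i.e. A³/T = Q²/g = 0.719²/9.81 = 0.0527.
Trying y = 0.469 m: A³/T = 0.09336 — over.
Trying y = 0.336 m: A³/T = 0.02535 — short.
Trying y = 0.405 m: A³/T = 0.05268 — close enough.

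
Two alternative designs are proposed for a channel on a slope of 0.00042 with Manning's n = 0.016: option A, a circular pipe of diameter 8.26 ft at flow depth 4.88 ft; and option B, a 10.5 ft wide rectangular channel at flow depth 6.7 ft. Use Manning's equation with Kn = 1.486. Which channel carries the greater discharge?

channel B

Channel A: For a circular section of diameter D = 8.26 ft at depth y = 4.88 ft, the central angle is θ = 2 arccos(1 − 2y/D) = 3.507 rad. Then A = (D²/8)(θ − sin θ) = 32.95 ft² and P = Dθ/2 = 14.48 ft. Hydraulic radius R = A/P = 32.95/14.48 = 2.275 ft. Q_A = (1.486/0.016)·32.95·2.275^(2/3)·√0.00042 = 108.5 ft³/s.
Channel B: Flow area A = b·y = 10.5 × 6.7 = 70.35 ft². Wetted perimeter P = b + 2y = 10.5 + 2×6.7 = 23.9 ft. Hydraulic radius R = A/P = 70.35/23.9 = 2.944 ft. Q_B = (1.486/0.016)·70.35·2.944^(2/3)·√0.00042 = 275 ft³/s.
Q_A = 108.5 ft³/s vs Q_B = 275 ft³/s, so channel B carries more.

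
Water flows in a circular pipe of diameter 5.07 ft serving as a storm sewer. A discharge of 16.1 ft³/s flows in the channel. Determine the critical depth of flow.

At critical depth, Q² T / (g A³) = 1, i.e. A³/T = Q²/g = 16.1²/32.2 = 8.05.
Trying y = 0.836 ft: A³/T = 2.745 — low.
Trying y = 1.36 ft: A³/T = 18.42 — high.
Trying y = 1.1 ft: A³/T = 8.052 — ≈ 8.05.

y_c = 1.1 ft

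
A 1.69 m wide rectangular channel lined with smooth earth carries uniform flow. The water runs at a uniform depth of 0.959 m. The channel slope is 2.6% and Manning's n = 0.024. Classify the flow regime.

supercritical

Flow area A = b·y = 1.69 × 0.959 = 1.621 m². Wetted perimeter P = b + 2y = 1.69 + 2×0.959 = 3.608 m.
Hydraulic radius R = A/P = 1.621/3.608 = 0.4492 m.
V = (1/n) R^(2/3) √S = (1/0.024) × 0.4492^(2/3) × √0.026 = 3.941 m/s. Hydraulic depth D_h = A/T = 1.621/1.69 = 0.959 m.
Froude number Fr = V/√(g·D_h) = 3.941/√(9.81×0.959) = 1.28, which is greater than 1, so the flow is supercritical.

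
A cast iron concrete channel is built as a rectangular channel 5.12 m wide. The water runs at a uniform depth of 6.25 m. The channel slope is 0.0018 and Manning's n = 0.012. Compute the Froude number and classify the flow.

subcritical

Flow area A = b·y = 5.12 × 6.25 = 32 m². Wetted perimeter P = b + 2y = 5.12 + 2×6.25 = 17.62 m.
Hydraulic radius R = A/P = 32/17.62 = 1.816 m.
V = (1/n) R^(2/3) √S = (1/0.012) × 1.816^(2/3) × √0.0018 = 5.263 m/s. Hydraulic depth D_h = A/T = 32/5.12 = 6.25 m.
Froude number Fr = V/√(g·D_h) = 5.263/√(9.81×6.25) = 0.672, which is less than 1, so the flow is subcritical.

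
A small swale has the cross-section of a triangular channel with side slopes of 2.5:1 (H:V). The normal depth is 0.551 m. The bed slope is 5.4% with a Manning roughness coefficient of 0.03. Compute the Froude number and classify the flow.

For a triangular section with side slope z = 2.5: A = zy² = 2.5×0.551² = 0.759 m²; P = 2y√(1+z²) = 2×0.551×2.693 = 2.967 m.
Hydraulic radius R = A/P = 0.759/2.967 = 0.2558 m.
V = (1/n) R^(2/3) √S = (1/0.03) × 0.2558^(2/3) × √0.054 = 3.121 m/s. Hydraulic depth D_h = A/T = 0.759/2.755 = 0.2755 m.
Froude number Fr = V/√(g·D_h) = 3.121/√(9.81×0.2755) = 1.9, which is greater than 1, so the flow is supercritical.

supercritical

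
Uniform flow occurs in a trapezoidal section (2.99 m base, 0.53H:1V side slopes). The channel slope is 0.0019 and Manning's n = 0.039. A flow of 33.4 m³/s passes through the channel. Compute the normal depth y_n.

Manning's equation rearranged: A R^(2/3) = nQ / (1·√S) = 0.039 × 33.4 / (√0.0019) = 29.88.
Try y = 3 m: A R^(2/3) = 17.23 — short.
Try y = 4.06 m: A R^(2/3) = 29.9 — matches.

y_n = 4.06 m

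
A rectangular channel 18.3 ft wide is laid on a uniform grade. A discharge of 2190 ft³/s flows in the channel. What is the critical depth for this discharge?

y_c = 7.63 ft

For a rectangular channel, critical depth y_c = (q²/g)^(1/3) where q = Q/b = 2190/18.3 = 119.7 ft²/s.
So y_c = (119.7²/32.2)^(1/3) = 7.63 ft.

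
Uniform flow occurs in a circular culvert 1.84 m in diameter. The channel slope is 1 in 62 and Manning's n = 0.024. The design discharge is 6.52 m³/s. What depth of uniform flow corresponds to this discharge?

y_n = 1.22 m

Manning's equation rearranged: A R^(2/3) = nQ / (1·√S) = 0.024 × 6.52 / (√0.01613) = 1.232.
Try y = 1.52 m: A R^(2/3) = 1.596 — high.
Try y = 0.905 m: A R^(2/3) = 0.7704 — low.
Try y = 1.22 m: A R^(2/3) = 1.233 — matches.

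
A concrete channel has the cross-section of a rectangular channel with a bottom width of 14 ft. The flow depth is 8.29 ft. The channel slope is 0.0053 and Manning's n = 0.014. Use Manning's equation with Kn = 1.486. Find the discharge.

Flow area A = b·y = 14 × 8.29 = 116.1 ft². Wetted perimeter P = b + 2y = 14 + 2×8.29 = 30.58 ft.
Hydraulic radius R = A/P = 116.1/30.58 = 3.795 ft.
Manning's equation: Q = (1.486/n) A R^(2/3) S^(1/2) = (1.486/0.014) × 116.1 × 3.795^(2/3) × 0.0053^(1/2) = 2180 ft³/s.

Q = 2180 ft³/s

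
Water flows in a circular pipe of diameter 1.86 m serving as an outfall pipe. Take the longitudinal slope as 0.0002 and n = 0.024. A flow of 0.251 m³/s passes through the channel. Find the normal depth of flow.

y_n = 0.649 m

Manning's equation rearranged: A R^(2/3) = nQ / (1·√S) = 0.024 × 0.251 / (√0.0002) = 0.426.
Try y = 0.754 m: A R^(2/3) = 0.5631 — high.
Try y = 0.649 m: A R^(2/3) = 0.4263 — close enough.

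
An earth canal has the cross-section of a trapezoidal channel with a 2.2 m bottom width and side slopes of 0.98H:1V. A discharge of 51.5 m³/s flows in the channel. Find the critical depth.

y_c = 2.63 m

At critical depth, Q² T / (g A³) = 1, i.e. A³/T = Q²/g = 51.5²/9.81 = 270.4.
Trying y = 3.24 m: A³/T = 617.8 — over.
Trying y = 1.99 m: A³/T = 92.34 — short.
Trying y = 2.63 m: A³/T = 269.7 — close enough.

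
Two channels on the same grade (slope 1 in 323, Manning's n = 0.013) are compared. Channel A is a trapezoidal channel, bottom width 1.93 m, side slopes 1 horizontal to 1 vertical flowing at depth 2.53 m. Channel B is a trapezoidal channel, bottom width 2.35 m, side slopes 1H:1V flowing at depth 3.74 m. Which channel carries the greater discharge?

Channel A: With bottom width b = 1.93 m and side slope z = 1: A = (b + zy)y = (1.93 + 1×2.53)×2.53 = 11.28 m²; P = b + 2y√(1+z²) = 1.93 + 2×2.53×1.414 = 9.086 m. Hydraulic radius R = A/P = 11.28/9.086 = 1.242 m. Q_A = (1/0.013)·11.28·1.242^(2/3)·√0.003096 = 55.8 m³/s.
Channel B: With bottom width b = 2.35 m and side slope z = 1: A = (b + zy)y = (2.35 + 1×3.74)×3.74 = 22.78 m²; P = b + 2y√(1+z²) = 2.35 + 2×3.74×1.414 = 12.93 m. Hydraulic radius R = A/P = 22.78/12.93 = 1.762 m. Q_B = (1/0.013)·22.78·1.762^(2/3)·√0.003096 = 142.2 m³/s.
Q_A = 55.8 m³/s vs Q_B = 142.2 m³/s, so channel B carries more.

channel B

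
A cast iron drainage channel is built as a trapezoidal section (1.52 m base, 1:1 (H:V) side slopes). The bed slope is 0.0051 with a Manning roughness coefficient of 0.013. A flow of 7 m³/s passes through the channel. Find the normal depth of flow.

y_n = 0.844 m

Manning's equation rearranged: A R^(2/3) = nQ / (1·√S) = 0.013 × 7 / (√0.0051) = 1.274.
Try y = 1.02 m: A R^(2/3) = 1.819 — too large.
Try y = 0.603 m: A R^(2/3) = 0.6914 — too small.
Try y = 0.844 m: A R^(2/3) = 1.275 — ≈ 1.274.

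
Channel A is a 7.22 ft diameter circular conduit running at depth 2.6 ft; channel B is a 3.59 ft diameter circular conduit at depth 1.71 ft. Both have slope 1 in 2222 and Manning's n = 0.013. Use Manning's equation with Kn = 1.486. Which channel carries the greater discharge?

Channel A: For a circular section of diameter D = 7.22 ft at depth y = 2.6 ft, the central angle is θ = 2 arccos(1 − 2y/D) = 2.574 rad. Then A = (D²/8)(θ − sin θ) = 13.27 ft² and P = Dθ/2 = 9.294 ft. Hydraulic radius R = A/P = 13.27/9.294 = 1.428 ft. Q_A = (1.486/0.013)·13.27·1.428^(2/3)·√0.00045 = 40.83 ft³/s.
Channel B: For a circular section of diameter D = 3.59 ft at depth y = 1.71 ft, the central angle is θ = 2 arccos(1 − 2y/D) = 3.047 rad. Then A = (D²/8)(θ − sin θ) = 4.756 ft² and P = Dθ/2 = 5.469 ft. Hydraulic radius R = A/P = 4.756/5.469 = 0.8696 ft. Q_B = (1.486/0.013)·4.756·0.8696^(2/3)·√0.00045 = 10.51 ft³/s.
Q_A = 40.83 ft³/s vs Q_B = 10.51 ft³/s, so channel A carries more.

channel A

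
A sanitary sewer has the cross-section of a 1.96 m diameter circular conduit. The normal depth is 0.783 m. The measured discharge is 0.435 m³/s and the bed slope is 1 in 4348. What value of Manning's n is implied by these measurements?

For a circular section of diameter D = 1.96 m at depth y = 0.783 m, the central angle is θ = 2 arccos(1 − 2y/D) = 2.737 rad. Then A = (D²/8)(θ − sin θ) = 1.125 m² and P = Dθ/2 = 2.682 m.
Hydraulic radius R = A/P = 1.125/2.682 = 0.4195 m.
Rearranging Manning's equation: n = (1/Q) A R^(2/3) S^(1/2) = (1/0.435) × 1.125 × 0.4195^(2/3) × √0.00023 = 0.022.

n = 0.022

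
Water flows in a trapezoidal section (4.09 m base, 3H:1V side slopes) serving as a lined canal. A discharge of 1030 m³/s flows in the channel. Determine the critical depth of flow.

y_c = 6.87 m

At critical depth, Q² T / (g A³) = 1, i.e. A³/T = Q²/g = 1030²/9.81 = 108100.
At y = 5.59 m: A³/T = 42140 — short.
At y = 7.7 m: A³/T = 182500 — over.
At y = 6.87 m: A³/T = 107800 — matches.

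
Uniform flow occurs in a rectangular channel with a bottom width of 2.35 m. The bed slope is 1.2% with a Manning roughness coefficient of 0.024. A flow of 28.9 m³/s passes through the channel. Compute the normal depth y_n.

y_n = 3.01 m

Manning's equation rearranged: A R^(2/3) = nQ / (1·√S) = 0.024 × 28.9 / (√0.012) = 6.332.
Try y = 3.68 m: A R^(2/3) = 8.005 — too large.
Try y = 2.19 m: A R^(2/3) = 4.304 — too small.
Try y = 3.01 m: A R^(2/3) = 6.323 — ≈ 6.332.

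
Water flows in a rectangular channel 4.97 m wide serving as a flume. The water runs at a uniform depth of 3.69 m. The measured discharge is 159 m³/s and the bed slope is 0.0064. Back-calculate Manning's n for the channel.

n = 0.012

Flow area A = b·y = 4.97 × 3.69 = 18.34 m². Wetted perimeter P = b + 2y = 4.97 + 2×3.69 = 12.35 m.
Hydraulic radius R = A/P = 18.34/12.35 = 1.485 m.
Rearranging Manning's equation: n = (1/Q) A R^(2/3) S^(1/2) = (1/159) × 18.34 × 1.485^(2/3) × √0.0064 = 0.012.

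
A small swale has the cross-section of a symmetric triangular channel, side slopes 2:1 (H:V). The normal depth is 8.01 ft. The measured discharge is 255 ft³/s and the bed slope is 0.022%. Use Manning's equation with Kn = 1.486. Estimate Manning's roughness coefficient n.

n = 0.026

For a triangular section with side slope z = 2: A = zy² = 2×8.01² = 128.3 ft²; P = 2y√(1+z²) = 2×8.01×2.236 = 35.82 ft.
Hydraulic radius R = A/P = 128.3/35.82 = 3.582 ft.
Rearranging Manning's equation: n = (1.486/Q) A R^(2/3) S^(1/2) = (1.486/255) × 128.3 × 3.582^(2/3) × √0.00022 = 0.026.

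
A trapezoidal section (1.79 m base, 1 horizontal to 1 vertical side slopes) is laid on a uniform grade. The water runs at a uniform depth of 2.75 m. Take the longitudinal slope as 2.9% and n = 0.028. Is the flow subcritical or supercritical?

supercritical

With bottom width b = 1.79 m and side slope z = 1: A = (b + zy)y = (1.79 + 1×2.75)×2.75 = 12.48 m²; P = b + 2y√(1+z²) = 1.79 + 2×2.75×1.414 = 9.568 m.
Hydraulic radius R = A/P = 12.48/9.568 = 1.305 m.
V = (1/n) R^(2/3) √S = (1/0.028) × 1.305^(2/3) × √0.029 = 7.262 m/s. Hydraulic depth D_h = A/T = 12.48/7.29 = 1.713 m.
Froude number Fr = V/√(g·D_h) = 7.262/√(9.81×1.713) = 1.77, which is greater than 1, so the flow is supercritical.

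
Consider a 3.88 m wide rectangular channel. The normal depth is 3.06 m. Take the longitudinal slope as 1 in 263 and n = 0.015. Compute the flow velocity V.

V = 4.61 m/s

Flow area A = b·y = 3.88 × 3.06 = 11.87 m². Wetted perimeter P = b + 2y = 3.88 + 2×3.06 = 10 m.
Hydraulic radius R = A/P = 11.87/10 = 1.187 m.
From Manning's equation, V = (1/n) R^(2/3) S^(1/2) = (1/0.015) × 1.187^(2/3) × 0.003802^(1/2) = 4.61 m/s.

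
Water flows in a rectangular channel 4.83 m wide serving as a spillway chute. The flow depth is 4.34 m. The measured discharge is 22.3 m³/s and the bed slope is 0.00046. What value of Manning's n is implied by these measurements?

Flow area A = b·y = 4.83 × 4.34 = 20.96 m². Wetted perimeter P = b + 2y = 4.83 + 2×4.34 = 13.51 m.
Hydraulic radius R = A/P = 20.96/13.51 = 1.552 m.
Rearranging Manning's equation: n = (1/Q) A R^(2/3) S^(1/2) = (1/22.3) × 20.96 × 1.552^(2/3) × √0.00046 = 0.027.

n = 0.027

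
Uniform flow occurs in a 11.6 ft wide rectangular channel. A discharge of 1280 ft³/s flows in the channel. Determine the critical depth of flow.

y_c = 7.23 ft

For a rectangular channel, critical depth y_c = (q²/g)^(1/3) where q = Q/b = 1280/11.6 = 110.3 ft²/s.
So y_c = (110.3²/32.2)^(1/3) = 7.23 ft.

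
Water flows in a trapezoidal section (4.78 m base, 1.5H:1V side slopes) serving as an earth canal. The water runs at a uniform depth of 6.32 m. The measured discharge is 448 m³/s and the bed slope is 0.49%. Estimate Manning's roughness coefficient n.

n = 0.031

With bottom width b = 4.78 m and side slope z = 1.5: A = (b + zy)y = (4.78 + 1.5×6.32)×6.32 = 90.12 m²; P = b + 2y√(1+z²) = 4.78 + 2×6.32×1.803 = 27.57 m.
Hydraulic radius R = A/P = 90.12/27.57 = 3.269 m.
Rearranging Manning's equation: n = (1/Q) A R^(2/3) S^(1/2) = (1/448) × 90.12 × 3.269^(2/3) × √0.0049 = 0.031.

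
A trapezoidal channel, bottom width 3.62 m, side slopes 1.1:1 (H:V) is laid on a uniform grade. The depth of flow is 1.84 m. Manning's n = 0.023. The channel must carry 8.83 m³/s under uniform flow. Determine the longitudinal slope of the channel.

With bottom width b = 3.62 m and side slope z = 1.1: A = (b + zy)y = (3.62 + 1.1×1.84)×1.84 = 10.38 m²; P = b + 2y√(1+z²) = 3.62 + 2×1.84×1.487 = 9.091 m.
Hydraulic radius R = A/P = 10.38/9.091 = 1.142 m.
From Manning's equation, S = [nQ / (1 A R^(2/3))]² = [0.023 × 8.83 / (1 × 10.38 × 1.142^(2/3))]² = 0.00032.

S = 0.00032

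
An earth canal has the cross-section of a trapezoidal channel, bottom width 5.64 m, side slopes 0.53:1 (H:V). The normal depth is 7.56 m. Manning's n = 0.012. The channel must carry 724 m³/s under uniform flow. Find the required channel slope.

With bottom width b = 5.64 m and side slope z = 0.53: A = (b + zy)y = (5.64 + 0.53×7.56)×7.56 = 72.93 m²; P = b + 2y√(1+z²) = 5.64 + 2×7.56×1.132 = 22.75 m.
Hydraulic radius R = A/P = 72.93/22.75 = 3.205 m.
From Manning's equation, S = [nQ / (1 A R^(2/3))]² = [0.012 × 724 / (1 × 72.93 × 3.205^(2/3))]² = 0.003.

S = 0.003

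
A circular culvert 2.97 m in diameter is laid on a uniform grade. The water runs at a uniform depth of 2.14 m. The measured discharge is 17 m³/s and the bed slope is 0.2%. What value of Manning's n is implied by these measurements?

n = 0.013

For a circular section of diameter D = 2.97 m at depth y = 2.14 m, the central angle is θ = 2 arccos(1 − 2y/D) = 4.055 rad. Then A = (D²/8)(θ − sin θ) = 5.344 m² and P = Dθ/2 = 6.022 m.
Hydraulic radius R = A/P = 5.344/6.022 = 0.8875 m.
Rearranging Manning's equation: n = (1/Q) A R^(2/3) S^(1/2) = (1/17) × 5.344 × 0.8875^(2/3) × √0.002 = 0.013.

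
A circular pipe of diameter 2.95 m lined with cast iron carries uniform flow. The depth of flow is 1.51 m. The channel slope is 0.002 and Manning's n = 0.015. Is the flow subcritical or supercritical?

subcritical

For a circular section of diameter D = 2.95 m at depth y = 1.51 m, the central angle is θ = 2 arccos(1 − 2y/D) = 3.189 rad. Then A = (D²/8)(θ − sin θ) = 3.521 m² and P = Dθ/2 = 4.704 m.
Hydraulic radius R = A/P = 3.521/4.704 = 0.7485 m.
V = (1/n) R^(2/3) √S = (1/0.015) × 0.7485^(2/3) × √0.002 = 2.458 m/s. Hydraulic depth D_h = A/T = 3.521/2.949 = 1.194 m.
Froude number Fr = V/√(g·D_h) = 2.458/√(9.81×1.194) = 0.718, which is less than 1, so the flow is subcritical.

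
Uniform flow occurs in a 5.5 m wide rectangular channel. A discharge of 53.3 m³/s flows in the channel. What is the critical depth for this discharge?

y_c = 2.12 m

For a rectangular channel, critical depth y_c = (q²/g)^(1/3) where q = Q/b = 53.3/5.5 = 9.691 m²/s.
So y_c = (9.691²/9.81)^(1/3) = 2.12 m.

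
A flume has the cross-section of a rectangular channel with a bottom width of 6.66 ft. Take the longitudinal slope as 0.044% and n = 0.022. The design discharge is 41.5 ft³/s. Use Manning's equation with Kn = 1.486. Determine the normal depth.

Manning's equation rearranged: A R^(2/3) = nQ / (1.486·√S) = 0.022 × 41.5 / (1.486 × √0.00044) = 29.29.
Try y = 2.28 ft: A R^(2/3) = 18.58 — low.
Try y = 3.18 ft: A R^(2/3) = 29.29 — matches.

y_n = 3.18 ft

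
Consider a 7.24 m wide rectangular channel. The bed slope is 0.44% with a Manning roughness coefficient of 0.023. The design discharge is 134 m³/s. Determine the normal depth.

y_n = 4.14 m

Manning's equation rearranged: A R^(2/3) = nQ / (1·√S) = 0.023 × 134 / (√0.0044) = 46.46.
Try y = 4.55 m: A R^(2/3) = 52.57 — over.
Try y = 3.3 m: A R^(2/3) = 34.38 — short.
Try y = 4.14 m: A R^(2/3) = 46.48 — matches.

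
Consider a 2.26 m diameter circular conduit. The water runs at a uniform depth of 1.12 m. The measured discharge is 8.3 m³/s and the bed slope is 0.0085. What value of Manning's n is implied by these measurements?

For a circular section of diameter D = 2.26 m at depth y = 1.12 m, the central angle is θ = 2 arccos(1 − 2y/D) = 3.124 rad. Then A = (D²/8)(θ − sin θ) = 1.983 m² and P = Dθ/2 = 3.53 m.
Hydraulic radius R = A/P = 1.983/3.53 = 0.5618 m.
Rearranging Manning's equation: n = (1/Q) A R^(2/3) S^(1/2) = (1/8.3) × 1.983 × 0.5618^(2/3) × √0.0085 = 0.015.

n = 0.015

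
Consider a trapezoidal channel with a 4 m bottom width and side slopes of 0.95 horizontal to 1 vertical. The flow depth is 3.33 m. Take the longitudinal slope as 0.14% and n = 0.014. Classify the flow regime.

subcritical

With bottom width b = 4 m and side slope z = 0.95: A = (b + zy)y = (4 + 0.95×3.33)×3.33 = 23.85 m²; P = b + 2y√(1+z²) = 4 + 2×3.33×1.379 = 13.19 m.
Hydraulic radius R = A/P = 23.85/13.19 = 1.809 m.
V = (1/n) R^(2/3) √S = (1/0.014) × 1.809^(2/3) × √0.0014 = 3.968 m/s. Hydraulic depth D_h = A/T = 23.85/10.33 = 2.31 m.
Froude number Fr = V/√(g·D_h) = 3.968/√(9.81×2.31) = 0.834, which is less than 1, so the flow is subcritical.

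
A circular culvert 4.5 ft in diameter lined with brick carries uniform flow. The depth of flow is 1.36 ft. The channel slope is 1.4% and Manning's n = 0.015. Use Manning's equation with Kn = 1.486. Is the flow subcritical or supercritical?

For a circular section of diameter D = 4.5 ft at depth y = 1.36 ft, the central angle is θ = 2 arccos(1 − 2y/D) = 2.328 rad. Then A = (D²/8)(θ − sin θ) = 4.054 ft² and P = Dθ/2 = 5.239 ft.
Hydraulic radius R = A/P = 4.054/5.239 = 0.7739 ft.
V = (1.486/n) R^(2/3) √S = (1.486/0.015) × 0.7739^(2/3) × √0.014 = 9.881 ft/s. Hydraulic depth D_h = A/T = 4.054/4.133 = 0.9809 ft.
Froude number Fr = V/√(g·D_h) = 9.881/√(32.2×0.9809) = 1.76, which is greater than 1, so the flow is supercritical.

supercritical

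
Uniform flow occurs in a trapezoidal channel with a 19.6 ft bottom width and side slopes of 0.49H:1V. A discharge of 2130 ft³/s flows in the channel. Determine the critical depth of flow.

y_c = 6.75 ft

At critical depth, Q² T / (g A³) = 1, i.e. A³/T = Q²/g = 2130²/32.2 = 140900.
Trying y = 5.37 ft: A³/T = 68430 — too small.
Trying y = 8.11 ft: A³/T = 253700 — too large.
Trying y = 6.75 ft: A³/T = 141000 — matches.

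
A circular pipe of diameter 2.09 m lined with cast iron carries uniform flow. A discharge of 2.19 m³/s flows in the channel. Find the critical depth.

At critical depth, Q² T / (g A³) = 1, i.e. A³/T = Q²/g = 2.19²/9.81 = 0.4889.
Trying y = 0.769 m: A³/T = 0.7452 — over.
Trying y = 0.474 m: A³/T = 0.114 — short.
Trying y = 0.689 m: A³/T = 0.4878 — close enough.

y_c = 0.689 m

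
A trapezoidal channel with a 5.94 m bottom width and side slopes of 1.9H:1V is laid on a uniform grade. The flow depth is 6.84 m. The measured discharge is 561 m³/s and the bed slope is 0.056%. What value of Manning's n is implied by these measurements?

n = 0.013

With bottom width b = 5.94 m and side slope z = 1.9: A = (b + zy)y = (5.94 + 1.9×6.84)×6.84 = 129.5 m²; P = b + 2y√(1+z²) = 5.94 + 2×6.84×2.147 = 35.31 m.
Hydraulic radius R = A/P = 129.5/35.31 = 3.668 m.
Rearranging Manning's equation: n = (1/Q) A R^(2/3) S^(1/2) = (1/561) × 129.5 × 3.668^(2/3) × √0.00056 = 0.013.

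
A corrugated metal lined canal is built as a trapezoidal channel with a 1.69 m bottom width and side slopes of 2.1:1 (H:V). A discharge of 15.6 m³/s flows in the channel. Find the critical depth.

At critical depth, Q² T / (g A³) = 1, i.e. A³/T = Q²/g = 15.6²/9.81 = 24.81.
At y = 1.11 m: A³/T = 14 — short.
At y = 1.44 m: A³/T = 40.42 — over.
At y = 1.28 m: A³/T = 24.9 — matches.

y_c = 1.28 m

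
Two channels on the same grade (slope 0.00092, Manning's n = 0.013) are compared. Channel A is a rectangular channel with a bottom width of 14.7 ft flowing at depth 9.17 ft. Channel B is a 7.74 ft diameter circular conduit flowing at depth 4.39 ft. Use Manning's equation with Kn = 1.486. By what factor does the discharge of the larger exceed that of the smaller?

Channel A: Flow area A = b·y = 14.7 × 9.17 = 134.8 ft². Wetted perimeter P = b + 2y = 14.7 + 2×9.17 = 33.04 ft. Hydraulic radius R = A/P = 134.8/33.04 = 4.08 ft. Q_A = (1.486/0.013)·134.8·4.08^(2/3)·√0.00092 = 1193 ft³/s.
Channel B: For a circular section of diameter D = 7.74 ft at depth y = 4.39 ft, the central angle is θ = 2 arccos(1 − 2y/D) = 3.411 rad. Then A = (D²/8)(θ − sin θ) = 27.54 ft² and P = Dθ/2 = 13.2 ft. Hydraulic radius R = A/P = 27.54/13.2 = 2.086 ft. Q_B = (1.486/0.013)·27.54·2.086^(2/3)·√0.00092 = 155.9 ft³/s.
The larger discharge is 1193 ft³/s and the smaller is 155.9 ft³/s; the ratio is 7.66.

7.66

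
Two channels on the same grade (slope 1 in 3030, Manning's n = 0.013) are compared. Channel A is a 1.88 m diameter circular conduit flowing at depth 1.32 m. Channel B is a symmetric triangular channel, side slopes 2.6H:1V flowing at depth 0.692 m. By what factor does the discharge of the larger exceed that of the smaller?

Channel A: For a circular section of diameter D = 1.88 m at depth y = 1.32 m, the central angle is θ = 2 arccos(1 − 2y/D) = 3.974 rad. Then A = (D²/8)(θ − sin θ) = 2.082 m² and P = Dθ/2 = 3.735 m. Hydraulic radius R = A/P = 2.082/3.735 = 0.5575 m. Q_A = (1/0.013)·2.082·0.5575^(2/3)·√0.00033 = 1.971 m³/s.
Channel B: For a triangular section with side slope z = 2.6: A = zy² = 2.6×0.692² = 1.245 m²; P = 2y√(1+z²) = 2×0.692×2.786 = 3.855 m. Hydraulic radius R = A/P = 1.245/3.855 = 0.3229 m. Q_B = (1/0.013)·1.245·0.3229^(2/3)·√0.00033 = 0.819 m³/s.
The larger discharge is 1.971 m³/s and the smaller is 0.819 m³/s; the ratio is 2.41.

2.41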